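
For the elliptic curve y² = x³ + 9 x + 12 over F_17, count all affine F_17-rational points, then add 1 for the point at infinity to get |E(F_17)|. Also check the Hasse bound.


Affine points = {(2, 2), (2, 15), (3, 7), (3, 10), (8, 1), (8, 16), (14, 3), (14, 14), (16, 6), (16, 11)}; affine count = 10; |E(F_17)| = 11.

Discriminant check: Δ ∝ 4a³ + 27b² = 4·9³ + 27·12² = 4·729 + 27·144 ≡ 4 (mod 17). Nonzero ⇒ E is nonsingular.
For each x ∈ F_17, compute rhs = x³ + 9·x + 12 mod 17, then count y ∈ F_17 with y² ≡ rhs.
  x = 0: rhs = 12, matching y values: none (0 points).
  x = 1: rhs = 5, matching y values: none (0 points).
  x = 2: rhs = 4, matching y values: 2, 15 (2 points).
  x = 3: rhs = 15, matching y values: 7, 10 (2 points).
  x = 4: rhs = 10, matching y values: none (0 points).
  x = 5: rhs = 12, matching y values: none (0 points).
  x = 6: rhs = 10, matching y values: none (0 points).
  x = 7: rhs = 10, matching y values: none (0 points).
  x = 8: rhs = 1, matching y values: 1, 16 (2 points).
  x = 9: rhs = 6, matching y values: none (0 points).
  x = 10: rhs = 14, matching y values: none (0 points).
  x = 11: rhs = 14, matching y values: none (0 points).
  x = 12: rhs = 12, matching y values: none (0 points).
  x = 13: rhs = 14, matching y values: none (0 points).
  x = 14: rhs = 9, matching y values: 3, 14 (2 points).
  x = 15: rhs = 3, matching y values: none (0 points).
  x = 16: rhs = 2, matching y values: 6, 11 (2 points).
Total affine count: 10.
Full point count |E(F_17)| = 10 + 1 = 11.
Hasse bound: |11 − (17+1)| = |-7| = 7 ≤ 2√17 ≈ 8.2462 ✓.


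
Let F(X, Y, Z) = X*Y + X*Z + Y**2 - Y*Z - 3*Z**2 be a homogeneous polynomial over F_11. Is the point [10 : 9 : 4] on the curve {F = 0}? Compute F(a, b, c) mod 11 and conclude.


F(10,9,4) ≡ 6 (mod 11); P is NOT on the curve.

Evaluate F(10, 9, 4) term-by-term (mod 11).
  X*Y ↦ 1·10·9·1 = 90
  X*Z ↦ 1·10·1·4 = 40
  Y**2 ↦ 1·1·81·1 = 81
  -Y*Z ↦ -1·1·9·4 = -36
  -3*Z**2 ↦ -3·1·1·16 = -48
Sum: F(10, 9, 4) = (90) + (40) + (81) + (-36) + (-48) = 127.
Reducing mod 11: 127 ≡ 6 (mod 11).
Since F(a, b, c) ≡ 6 ≠ 0 (mod 11), P does NOT lie on the curve.


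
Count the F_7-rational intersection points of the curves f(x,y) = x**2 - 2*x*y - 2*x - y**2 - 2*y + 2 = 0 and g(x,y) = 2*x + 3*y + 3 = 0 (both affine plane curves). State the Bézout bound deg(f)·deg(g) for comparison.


Common zeros: ∅; count = 0; Bézout bound = 2.

deg(f) = 2, deg(g) = 1, so Bézout bound = 2.
Scan x ∈ F_7. For each x, list the y ∈ F_7 with f(x, y) ≡ 0 and those with g(x, y) ≡ 0 (mod 7); the common zeros in that column are the intersection.
  x = 0: f ≡ 0 at y ∈ ∅; g ≡ 0 at y ∈ {6}; common: ∅.
  x = 1: f ≡ 0 at y ∈ ∅; g ≡ 0 at y ∈ {3}; common: ∅.
  x = 2: f ≡ 0 at y ∈ {2, 6}; g ≡ 0 at y ∈ {0}; common: ∅.
  x = 3: f ≡ 0 at y ∈ {3}; g ≡ 0 at y ∈ {4}; common: ∅.
  x = 4: f ≡ 0 at y ∈ {2}; g ≡ 0 at y ∈ {1}; common: ∅.
  x = 5: f ≡ 0 at y ∈ {3, 6}; g ≡ 0 at y ∈ {5}; common: ∅.
  x = 6: f ≡ 0 at y ∈ ∅; g ≡ 0 at y ∈ {2}; common: ∅.
Collecting: common zeros = ∅, so the count is 0.
Comparison with the Bézout bound: 0 ≤ 2 = deg(f)·deg(g), as expected for curves with no common component (the affine F_7-count falls short of the bound because intersections may lie at infinity, over extension fields, or carry multiplicity).


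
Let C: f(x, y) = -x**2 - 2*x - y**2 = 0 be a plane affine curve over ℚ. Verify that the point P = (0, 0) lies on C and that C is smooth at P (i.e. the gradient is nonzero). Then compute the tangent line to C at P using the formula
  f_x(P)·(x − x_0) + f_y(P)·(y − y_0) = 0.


Tangent line at P: -2*x = 0.

Step 1: f(0, 0) = 0, so P lies on C.
Step 2: partial derivatives
  f_x(x, y) = -2*x - 2, f_y(x, y) = -2*y.
  f_x(P) = -2, f_y(P) = 0 (gradient nonzero, so P is smooth).
Step 3: tangent line at P: -2·(x − 0) + 0·(y − 0) = 0.
Expanding: -2*x = 0.


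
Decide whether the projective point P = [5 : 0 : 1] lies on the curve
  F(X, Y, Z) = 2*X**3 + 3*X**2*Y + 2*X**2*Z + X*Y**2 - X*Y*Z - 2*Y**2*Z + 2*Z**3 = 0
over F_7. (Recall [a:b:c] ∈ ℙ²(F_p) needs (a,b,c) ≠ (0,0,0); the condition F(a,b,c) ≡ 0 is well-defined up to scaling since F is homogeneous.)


F(5,0,1) ≡ 1 (mod 7); P is NOT on the curve.

Evaluate F(5, 0, 1) term-by-term (mod 7).
  2*X**3 ↦ 2·125·1·1 = 250
  3*X**2*Y ↦ 3·25·0·1 = 0
  2*X**2*Z ↦ 2·25·1·1 = 50
  X*Y**2 ↦ 1·5·0·1 = 0
  -X*Y*Z ↦ -1·5·0·1 = 0
  -2*Y**2*Z ↦ -2·1·0·1 = 0
  2*Z**3 ↦ 2·1·1·1 = 2
Sum: F(5, 0, 1) = (250) + (0) + (50) + (0) + (0) + (0) + (2) = 302.
Reducing mod 7: 302 ≡ 1 (mod 7).
Since F(a, b, c) ≡ 1 ≠ 0 (mod 7), P does NOT lie on the curve.


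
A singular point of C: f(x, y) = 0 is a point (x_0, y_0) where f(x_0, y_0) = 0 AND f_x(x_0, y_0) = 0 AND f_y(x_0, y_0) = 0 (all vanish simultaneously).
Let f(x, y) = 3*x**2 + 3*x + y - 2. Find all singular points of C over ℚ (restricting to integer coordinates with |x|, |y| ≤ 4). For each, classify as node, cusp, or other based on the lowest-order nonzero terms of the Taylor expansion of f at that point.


No singular points in the scanned grid; C is smooth there.

Compute partial derivatives:
  f_x = 6*x + 3.
  f_y = 1.
f_y = 1 is a nonzero constant, so f_y never vanishes: no point (x, y) can satisfy f = f_x = f_y = 0. In particular no (x, y) ∈ {−4, ..., 4}² is singular; the curve is smooth.


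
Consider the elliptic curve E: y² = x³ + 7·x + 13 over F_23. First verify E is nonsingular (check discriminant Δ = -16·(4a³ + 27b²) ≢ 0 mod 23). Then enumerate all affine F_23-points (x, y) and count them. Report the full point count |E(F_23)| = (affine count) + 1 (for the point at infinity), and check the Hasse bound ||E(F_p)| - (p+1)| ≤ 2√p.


Affine points = {(0, 6), (0, 17), (2, 9), (2, 14), (4, 6), (4, 17), (5, 9), (5, 14), (6, 8), (6, 15), (8, 11), (8, 12), (9, 0), (10, 5), (10, 18), (11, 8), (11, 15), (12, 10), (12, 13), (13, 1), (13, 22), (14, 7), (14, 16), (16, 9), (16, 14), (17, 10), (17, 13), (19, 6), (19, 17)}; affine count = 29; |E(F_23)| = 30.

Discriminant check: Δ ∝ 4a³ + 27b² = 4·7³ + 27·13² = 4·343 + 27·169 ≡ 1 (mod 23). Nonzero ⇒ E is nonsingular.
For each x ∈ F_23, compute rhs = x³ + 7·x + 13 mod 23, then count y ∈ F_23 with y² ≡ rhs.
  x = 0: rhs = 13, matching y values: 6, 17 (2 points).
  x = 1: rhs = 21, matching y values: none (0 points).
  x = 2: rhs = 12, matching y values: 9, 14 (2 points).
  x = 3: rhs = 15, matching y values: none (0 points).
  x = 4: rhs = 13, matching y values: 6, 17 (2 points).
  x = 5: rhs = 12, matching y values: 9, 14 (2 points).
  x = 6: rhs = 18, matching y values: 8, 15 (2 points).
  x = 7: rhs = 14, matching y values: none (0 points).
  x = 8: rhs = 6, matching y values: 11, 12 (2 points).
  x = 9: rhs = 0, matching y values: 0 (1 points).
  x = 10: rhs = 2, matching y values: 5, 18 (2 points).
  x = 11: rhs = 18, matching y values: 8, 15 (2 points).
  x = 12: rhs = 8, matching y values: 10, 13 (2 points).
  x = 13: rhs = 1, matching y values: 1, 22 (2 points).
  x = 14: rhs = 3, matching y values: 7, 16 (2 points).
  x = 15: rhs = 20, matching y values: none (0 points).
  x = 16: rhs = 12, matching y values: 9, 14 (2 points).
  x = 17: rhs = 8, matching y values: 10, 13 (2 points).
  x = 18: rhs = 14, matching y values: none (0 points).
  x = 19: rhs = 13, matching y values: 6, 17 (2 points).
  x = 20: rhs = 11, matching y values: none (0 points).
  x = 21: rhs = 14, matching y values: none (0 points).
  x = 22: rhs = 5, matching y values: none (0 points).
Total affine count: 29.
Full point count |E(F_23)| = 29 + 1 = 30.
Hasse bound: |30 − (23+1)| = |6| = 6 ≤ 2√23 ≈ 9.5917 ✓.


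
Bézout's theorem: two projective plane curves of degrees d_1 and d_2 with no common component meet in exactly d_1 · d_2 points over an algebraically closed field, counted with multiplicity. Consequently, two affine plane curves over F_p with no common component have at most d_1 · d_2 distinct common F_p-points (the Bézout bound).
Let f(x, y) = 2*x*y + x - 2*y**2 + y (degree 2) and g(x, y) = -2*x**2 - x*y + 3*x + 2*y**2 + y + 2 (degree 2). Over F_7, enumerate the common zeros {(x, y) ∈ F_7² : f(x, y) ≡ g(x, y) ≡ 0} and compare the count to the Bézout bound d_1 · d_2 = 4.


Common zeros: {(5, 1)}; count = 1; Bézout bound = 4.

deg(f) = 2, deg(g) = 2, so Bézout bound = 4.
Scan x ∈ F_7. For each x, list the y ∈ F_7 with f(x, y) ≡ 0 and those with g(x, y) ≡ 0 (mod 7); the common zeros in that column are the intersection.
  x = 0: f ≡ 0 at y ∈ {0, 4}; g ≡ 0 at y ∈ ∅; common: ∅.
  x = 1: f ≡ 0 at y ∈ ∅; g ≡ 0 at y ∈ {3, 4}; common: ∅.
  x = 2: f ≡ 0 at y ∈ ∅; g ≡ 0 at y ∈ {0, 4}; common: ∅.
  x = 3: f ≡ 0 at y ∈ ∅; g ≡ 0 at y ∈ {0, 1}; common: ∅.
  x = 4: f ≡ 0 at y ∈ {2, 6}; g ≡ 0 at y ∈ ∅; common: ∅.
  x = 5: f ≡ 0 at y ∈ {1}; g ≡ 0 at y ∈ {1}; common: {1}.
  x = 6: f ≡ 0 at y ∈ {5}; g ≡ 0 at y ∈ {3}; common: ∅.
Collecting: common zeros = {(5, 1)}, so the count is 1.
Comparison with the Bézout bound: 1 ≤ 4 = deg(f)·deg(g), as expected for curves with no common component (the affine F_7-count falls short of the bound because intersections may lie at infinity, over extension fields, or carry multiplicity).


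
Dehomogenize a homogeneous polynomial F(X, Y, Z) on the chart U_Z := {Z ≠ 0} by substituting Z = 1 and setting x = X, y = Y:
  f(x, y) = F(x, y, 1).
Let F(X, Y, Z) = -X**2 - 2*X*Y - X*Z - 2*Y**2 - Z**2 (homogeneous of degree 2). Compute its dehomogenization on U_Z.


f(x, y) = -x**2 - 2*x*y - x - 2*y**2 - 1

On U_Z we set Z = 1. Each monomial c·X^i·Y^j·Z^k in F becomes c·x^i·y^j·1^k = c·x^i·y^j.
Substituting Z = 1: F(X, Y, 1) = -x**2 - 2*x*y - x - 2*y**2 - 1.
Note: deg(f) ≤ deg(F) = 2; strict inequality happens when F is divisible by Z (lost terms).


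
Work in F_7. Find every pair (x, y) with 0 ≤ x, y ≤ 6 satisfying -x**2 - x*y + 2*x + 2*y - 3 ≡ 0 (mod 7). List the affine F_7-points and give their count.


Affine F_7-points: {(0, 5), (1, 2), (3, 1), (4, 5), (5, 1), (6, 2)}; count = 6.

For each of the 49 pairs (x, y) ∈ F_7², evaluate f(x, y) mod 7. Record the zeros.
  x = 0: [0↦4, 1↦6, 2↦1, 3↦3, 4↦5, 5↦0, 6↦2]  zeros at y ∈ {5}
  x = 1: [0↦5, 1↦6, 2↦0, 3↦1, 4↦2, 5↦3, 6↦4]  zeros at y ∈ {2}
  x = 2: [0↦4, 1↦4, 2↦4, 3↦4, 4↦4, 5↦4, 6↦4]  zeros at y ∈ ∅
  x = 3: [0↦1, 1↦0, 2↦6, 3↦5, 4↦4, 5↦3, 6↦2]  zeros at y ∈ {1}
  x = 4: [0↦3, 1↦1, 2↦6, 3↦4, 4↦2, 5↦0, 6↦5]  zeros at y ∈ {5}
  x = 5: [0↦3, 1↦0, 2↦4, 3↦1, 4↦5, 5↦2, 6↦6]  zeros at y ∈ {1}
  x = 6: [0↦1, 1↦4, 2↦0, 3↦3, 4↦6, 5↦2, 6↦5]  zeros at y ∈ {2}
Collecting zeros: affine points = {(0, 5), (1, 2), (3, 1), (4, 5), (5, 1), (6, 2)}.
Total count |C(F_7)_aff| = 6.


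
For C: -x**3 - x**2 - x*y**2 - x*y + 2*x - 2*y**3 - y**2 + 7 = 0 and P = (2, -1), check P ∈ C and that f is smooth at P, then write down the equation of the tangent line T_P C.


Tangent line at P: -14*x - 2*y + 26 = 0.

Step 1: f(2, -1) = 0, so P lies on C.
Step 2: partial derivatives
  f_x(x, y) = -3*x**2 - 2*x - y**2 - y + 2, f_y(x, y) = -2*x*y - x - 6*y**2 - 2*y.
  f_x(P) = -14, f_y(P) = -2 (gradient nonzero, so P is smooth).
Step 3: tangent line at P: -14·(x − 2) + -2·(y − -1) = 0.
Expanding: -14*x - 2*y + 26 = 0.


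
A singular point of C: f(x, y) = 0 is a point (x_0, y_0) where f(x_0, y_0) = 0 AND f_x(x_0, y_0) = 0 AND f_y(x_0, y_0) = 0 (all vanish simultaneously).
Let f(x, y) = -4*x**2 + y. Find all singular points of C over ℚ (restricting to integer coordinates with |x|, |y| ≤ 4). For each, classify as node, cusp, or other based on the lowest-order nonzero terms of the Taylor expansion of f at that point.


No singular points in the scanned grid; C is smooth there.

Compute partial derivatives:
  f_x = -8*x.
  f_y = 1.
f_y = 1 is a nonzero constant, so f_y never vanishes: no point (x, y) can satisfy f = f_x = f_y = 0. In particular no (x, y) ∈ {−4, ..., 4}² is singular; the curve is smooth.


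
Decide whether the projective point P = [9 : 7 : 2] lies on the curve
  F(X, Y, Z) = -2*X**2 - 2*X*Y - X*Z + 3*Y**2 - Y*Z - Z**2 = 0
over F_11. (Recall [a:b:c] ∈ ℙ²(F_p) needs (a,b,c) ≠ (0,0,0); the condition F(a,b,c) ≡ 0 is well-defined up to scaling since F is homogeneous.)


F(9,7,2) ≡ 10 (mod 11); P is NOT on the curve.

Evaluate F(9, 7, 2) term-by-term (mod 11).
  -2*X**2 ↦ -2·81·1·1 = -162
  -2*X*Y ↦ -2·9·7·1 = -126
  -X*Z ↦ -1·9·1·2 = -18
  3*Y**2 ↦ 3·1·49·1 = 147
  -Y*Z ↦ -1·1·7·2 = -14
  -Z**2 ↦ -1·1·1·4 = -4
Sum: F(9, 7, 2) = (-162) + (-126) + (-18) + (147) + (-14) + (-4) = -177.
Reducing mod 11: -177 ≡ 10 (mod 11).
Since F(a, b, c) ≡ 10 ≠ 0 (mod 11), P does NOT lie on the curve.


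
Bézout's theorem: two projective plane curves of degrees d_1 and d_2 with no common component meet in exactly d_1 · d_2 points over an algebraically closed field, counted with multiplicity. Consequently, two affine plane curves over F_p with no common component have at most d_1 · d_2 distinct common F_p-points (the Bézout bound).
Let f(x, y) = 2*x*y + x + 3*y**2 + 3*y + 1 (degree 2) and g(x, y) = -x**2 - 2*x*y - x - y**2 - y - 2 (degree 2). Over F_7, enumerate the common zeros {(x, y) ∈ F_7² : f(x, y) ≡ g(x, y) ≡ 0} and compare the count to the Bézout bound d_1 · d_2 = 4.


Common zeros: ∅; count = 0; Bézout bound = 4.

deg(f) = 2, deg(g) = 2, so Bézout bound = 4.
Scan x ∈ F_7. For each x, list the y ∈ F_7 with f(x, y) ≡ 0 and those with g(x, y) ≡ 0 (mod 7); the common zeros in that column are the intersection.
  x = 0: f ≡ 0 at y ∈ {1, 5}; g ≡ 0 at y ∈ {3}; common: ∅.
  x = 1: f ≡ 0 at y ∈ {4, 6}; g ≡ 0 at y ∈ {2}; common: ∅.
  x = 2: f ≡ 0 at y ∈ ∅; g ≡ 0 at y ∈ {1}; common: ∅.
  x = 3: f ≡ 0 at y ∈ ∅; g ≡ 0 at y ∈ {0}; common: ∅.
  x = 4: f ≡ 0 at y ∈ ∅; g ≡ 0 at y ∈ {6}; common: ∅.
  x = 5: f ≡ 0 at y ∈ ∅; g ≡ 0 at y ∈ {5}; common: ∅.
  x = 6: f ≡ 0 at y ∈ {0, 2}; g ≡ 0 at y ∈ {4}; common: ∅.
Collecting: common zeros = ∅, so the count is 0.
Comparison with the Bézout bound: 0 ≤ 4 = deg(f)·deg(g), as expected for curves with no common component (the affine F_7-count falls short of the bound because intersections may lie at infinity, over extension fields, or carry multiplicity).


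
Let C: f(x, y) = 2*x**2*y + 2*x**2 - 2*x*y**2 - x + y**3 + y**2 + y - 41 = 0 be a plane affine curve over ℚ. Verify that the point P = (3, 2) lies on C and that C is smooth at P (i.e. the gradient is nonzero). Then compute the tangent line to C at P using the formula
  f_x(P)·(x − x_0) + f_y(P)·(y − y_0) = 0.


Tangent line at P: 27*x + 11*y - 103 = 0.

Step 1: f(3, 2) = 0, so P lies on C.
Step 2: partial derivatives
  f_x(x, y) = 4*x*y + 4*x - 2*y**2 - 1, f_y(x, y) = 2*x**2 - 4*x*y + 3*y**2 + 2*y + 1.
  f_x(P) = 27, f_y(P) = 11 (gradient nonzero, so P is smooth).
Step 3: tangent line at P: 27·(x − 3) + 11·(y − 2) = 0.
Expanding: 27*x + 11*y - 103 = 0.


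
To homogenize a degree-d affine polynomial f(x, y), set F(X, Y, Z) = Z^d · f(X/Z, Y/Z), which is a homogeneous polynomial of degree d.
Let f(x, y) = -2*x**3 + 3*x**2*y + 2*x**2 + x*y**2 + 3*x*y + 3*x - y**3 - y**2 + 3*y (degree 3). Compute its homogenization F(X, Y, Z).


F(X, Y, Z) = -2*X**3 + 3*X**2*Y + 2*X**2*Z + X*Y**2 + 3*X*Y*Z + 3*X*Z**2 - Y**3 - Y**2*Z + 3*Y*Z**2

deg(f) = 3.
Substitute x = X/Z, y = Y/Z into f, then multiply by Z^3.
  monomial -2·x^3·y^0 ↦ -2·X^3·Y^0·Z^0.
  monomial 3·x^2·y^1 ↦ 3·X^2·Y^1·Z^0.
  monomial 2·x^2·y^0 ↦ 2·X^2·Y^0·Z^1.
  monomial 1·x^1·y^2 ↦ 1·X^1·Y^2·Z^0.
  monomial 3·x^1·y^1 ↦ 3·X^1·Y^1·Z^1.
  monomial 3·x^1·y^0 ↦ 3·X^1·Y^0·Z^2.
  monomial -1·x^0·y^3 ↦ -1·X^0·Y^3·Z^0.
  monomial -1·x^0·y^2 ↦ -1·X^0·Y^2·Z^1.
  monomial 3·x^0·y^1 ↦ 3·X^0·Y^1·Z^2.
Collecting: F(X, Y, Z) = -2*X**3 + 3*X**2*Y + 2*X**2*Z + X*Y**2 + 3*X*Y*Z + 3*X*Z**2 - Y**3 - Y**2*Z + 3*Y*Z**2.


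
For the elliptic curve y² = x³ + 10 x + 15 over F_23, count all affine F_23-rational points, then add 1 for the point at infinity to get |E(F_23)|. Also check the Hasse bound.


Affine points = {(1, 7), (1, 16), (3, 7), (3, 16), (4, 2), (4, 21), (5, 11), (5, 12), (8, 3), (8, 20), (9, 11), (9, 12), (12, 0), (14, 1), (14, 22), (16, 4), (16, 19), (18, 1), (18, 22), (19, 7), (19, 16), (20, 2), (20, 21), (22, 2), (22, 21)}; affine count = 25; |E(F_23)| = 26.

Discriminant check: Δ ∝ 4a³ + 27b² = 4·10³ + 27·15² = 4·1000 + 27·225 ≡ 1 (mod 23). Nonzero ⇒ E is nonsingular.
For each x ∈ F_23, compute rhs = x³ + 10·x + 15 mod 23, then count y ∈ F_23 with y² ≡ rhs.
  x = 0: rhs = 15, matching y values: none (0 points).
  x = 1: rhs = 3, matching y values: 7, 16 (2 points).
  x = 2: rhs = 20, matching y values: none (0 points).
  x = 3: rhs = 3, matching y values: 7, 16 (2 points).
  x = 4: rhs = 4, matching y values: 2, 21 (2 points).
  x = 5: rhs = 6, matching y values: 11, 12 (2 points).
  x = 6: rhs = 15, matching y values: none (0 points).
  x = 7: rhs = 14, matching y values: none (0 points).
  x = 8: rhs = 9, matching y values: 3, 20 (2 points).
  x = 9: rhs = 6, matching y values: 11, 12 (2 points).
  x = 10: rhs = 11, matching y values: none (0 points).
  x = 11: rhs = 7, matching y values: none (0 points).
  x = 12: rhs = 0, matching y values: 0 (1 points).
  x = 13: rhs = 19, matching y values: none (0 points).
  x = 14: rhs = 1, matching y values: 1, 22 (2 points).
  x = 15: rhs = 21, matching y values: none (0 points).
  x = 16: rhs = 16, matching y values: 4, 19 (2 points).
  x = 17: rhs = 15, matching y values: none (0 points).
  x = 18: rhs = 1, matching y values: 1, 22 (2 points).
  x = 19: rhs = 3, matching y values: 7, 16 (2 points).
  x = 20: rhs = 4, matching y values: 2, 21 (2 points).
  x = 21: rhs = 10, matching y values: none (0 points).
  x = 22: rhs = 4, matching y values: 2, 21 (2 points).
Total affine count: 25.
Full point count |E(F_23)| = 25 + 1 = 26.
Hasse bound: |26 − (23+1)| = |2| = 2 ≤ 2√23 ≈ 9.5917 ✓.


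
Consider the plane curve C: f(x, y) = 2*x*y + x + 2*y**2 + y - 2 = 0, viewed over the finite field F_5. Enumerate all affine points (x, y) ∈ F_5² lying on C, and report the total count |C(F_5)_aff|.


Affine F_5-points: {(2, 0), (3, 1), (3, 3), (4, 4)}; count = 4.

For each of the 25 pairs (x, y) ∈ F_5², evaluate f(x, y) mod 5. Record the zeros.
  x = 0: [0↦3, 1↦1, 2↦3, 3↦4, 4↦4]  zeros at y ∈ ∅
  x = 1: [0↦4, 1↦4, 2↦3, 3↦1, 4↦3]  zeros at y ∈ ∅
  x = 2: [0↦0, 1↦2, 2↦3, 3↦3, 4↦2]  zeros at y ∈ {0}
  x = 3: [0↦1, 1↦0, 2↦3, 3↦0, 4↦1]  zeros at y ∈ {1, 3}
  x = 4: [0↦2, 1↦3, 2↦3, 3↦2, 4↦0]  zeros at y ∈ {4}
Collecting zeros: affine points = {(2, 0), (3, 1), (3, 3), (4, 4)}.
Total count |C(F_5)_aff| = 4.


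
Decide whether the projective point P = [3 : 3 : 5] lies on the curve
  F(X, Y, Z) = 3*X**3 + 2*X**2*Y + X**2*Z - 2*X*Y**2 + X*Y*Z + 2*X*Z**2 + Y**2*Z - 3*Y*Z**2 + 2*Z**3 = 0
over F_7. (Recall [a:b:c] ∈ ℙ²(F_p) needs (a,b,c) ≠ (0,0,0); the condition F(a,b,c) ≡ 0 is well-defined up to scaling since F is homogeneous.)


F(3,3,5) ≡ 6 (mod 7); P is NOT on the curve.

Evaluate F(3, 3, 5) term-by-term (mod 7).
  3*X**3 ↦ 3·27·1·1 = 81
  2*X**2*Y ↦ 2·9·3·1 = 54
  X**2*Z ↦ 1·9·1·5 = 45
  -2*X*Y**2 ↦ -2·3·9·1 = -54
  X*Y*Z ↦ 1·3·3·5 = 45
  2*X*Z**2 ↦ 2·3·1·25 = 150
  Y**2*Z ↦ 1·1·9·5 = 45
  -3*Y*Z**2 ↦ -3·1·3·25 = -225
  2*Z**3 ↦ 2·1·1·125 = 250
Sum: F(3, 3, 5) = (81) + (54) + (45) + (-54) + (45) + (150) + (45) + (-225) + (250) = 391.
Reducing mod 7: 391 ≡ 6 (mod 7).
Since F(a, b, c) ≡ 6 ≠ 0 (mod 7), P does NOT lie on the curve.


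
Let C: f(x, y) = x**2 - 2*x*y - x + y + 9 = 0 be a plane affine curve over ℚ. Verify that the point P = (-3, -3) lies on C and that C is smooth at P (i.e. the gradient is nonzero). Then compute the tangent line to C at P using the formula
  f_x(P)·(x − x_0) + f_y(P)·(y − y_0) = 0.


Tangent line at P: -x + 7*y + 18 = 0.

Step 1: f(-3, -3) = 0, so P lies on C.
Step 2: partial derivatives
  f_x(x, y) = 2*x - 2*y - 1, f_y(x, y) = 1 - 2*x.
  f_x(P) = -1, f_y(P) = 7 (gradient nonzero, so P is smooth).
Step 3: tangent line at P: -1·(x − -3) + 7·(y − -3) = 0.
Expanding: -x + 7*y + 18 = 0.


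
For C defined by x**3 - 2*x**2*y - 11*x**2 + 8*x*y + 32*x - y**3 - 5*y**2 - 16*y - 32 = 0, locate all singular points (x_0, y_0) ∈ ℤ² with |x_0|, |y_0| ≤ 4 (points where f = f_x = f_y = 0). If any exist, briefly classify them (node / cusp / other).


Singular points: {(2, -2)}; classification: node.

Compute partial derivatives:
  f_x = 3*x**2 - 4*x*y - 22*x + 8*y + 32.
  f_y = -2*x**2 + 8*x - 3*y**2 - 10*y - 16.
Scan x_0 ∈ {−4, ..., 4}. For each x_0, f_y(x_0, y) is a polynomial in y; find its integer roots y ∈ {−4, ..., 4}, then test f_x and f at those candidates.
  x = -4: f_y(-4, y) = -3*y**2 - 10*y - 80; no integer root y with |y| ≤ 4.
  x = -3: f_y(-3, y) = -3*y**2 - 10*y - 58; no integer root y with |y| ≤ 4.
  x = -2: f_y(-2, y) = -3*y**2 - 10*y - 40; no integer root y with |y| ≤ 4.
  x = -1: f_y(-1, y) = -3*y**2 - 10*y - 26; no integer root y with |y| ≤ 4.
  x = 0: f_y(0, y) = -3*y**2 - 10*y - 16; no integer root y with |y| ≤ 4.
  x = 1: f_y(1, y) = -3*y**2 - 10*y - 10; no integer root y with |y| ≤ 4.
  x = 2: f_y(2, y) = -3*y**2 - 10*y - 8; vanishes at y ∈ {-2}. (2, -2): f_x = 0, f = 0 — SINGULAR.
  x = 3: f_y(3, y) = -3*y**2 - 10*y - 10; no integer root y with |y| ≤ 4.
  x = 4: f_y(4, y) = -3*y**2 - 10*y - 16; no integer root y with |y| ≤ 4.
Only singular point on the grid: (2, -2).
Classify: substitute x = 2 + u, y = -2 + v and expand: f = u**3 - 2*u**2*v - u**2 - v**3 + v**2.
No constant or linear terms (consistent with a singular point). Quadratic part: -u**2 + v**2. Cubic part: u**3 - 2*u**2*v - v**3.
The quadratic part v**2 - u**2 = (v − u)(v + u) splits into two distinct linear factors, so there are two distinct tangent lines y − -2 = ±(x − 2) — this is a node (ordinary double point).
Classification: node.


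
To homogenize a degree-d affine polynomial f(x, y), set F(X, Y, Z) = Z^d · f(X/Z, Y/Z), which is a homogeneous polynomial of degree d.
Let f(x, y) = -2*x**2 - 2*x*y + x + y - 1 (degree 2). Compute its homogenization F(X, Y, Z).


F(X, Y, Z) = -2*X**2 - 2*X*Y + X*Z + Y*Z - Z**2

deg(f) = 2.
Substitute x = X/Z, y = Y/Z into f, then multiply by Z^2.
  monomial -2·x^2·y^0 ↦ -2·X^2·Y^0·Z^0.
  monomial -2·x^1·y^1 ↦ -2·X^1·Y^1·Z^0.
  monomial 1·x^1·y^0 ↦ 1·X^1·Y^0·Z^1.
  monomial 1·x^0·y^1 ↦ 1·X^0·Y^1·Z^1.
  monomial -1·x^0·y^0 ↦ -1·X^0·Y^0·Z^2.
Collecting: F(X, Y, Z) = -2*X**2 - 2*X*Y + X*Z + Y*Z - Z**2.


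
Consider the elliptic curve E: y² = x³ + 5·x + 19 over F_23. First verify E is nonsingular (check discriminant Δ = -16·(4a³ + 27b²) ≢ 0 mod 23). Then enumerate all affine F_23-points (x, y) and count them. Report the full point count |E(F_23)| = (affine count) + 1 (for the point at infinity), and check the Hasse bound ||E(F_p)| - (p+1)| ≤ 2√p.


Affine points = {(1, 5), (1, 18), (5, 10), (5, 13), (6, 9), (6, 14), (7, 11), (7, 12), (11, 5), (11, 18), (12, 6), (12, 17), (13, 2), (13, 21), (14, 2), (14, 21), (16, 3), (16, 20), (17, 7), (17, 16), (19, 2), (19, 21), (20, 0), (21, 1), (21, 22), (22, 6), (22, 17)}; affine count = 27; |E(F_23)| = 28.

Discriminant check: Δ ∝ 4a³ + 27b² = 4·5³ + 27·19² = 4·125 + 27·361 ≡ 12 (mod 23). Nonzero ⇒ E is nonsingular.
For each x ∈ F_23, compute rhs = x³ + 5·x + 19 mod 23, then count y ∈ F_23 with y² ≡ rhs.
  x = 0: rhs = 19, matching y values: none (0 points).
  x = 1: rhs = 2, matching y values: 5, 18 (2 points).
  x = 2: rhs = 14, matching y values: none (0 points).
  x = 3: rhs = 15, matching y values: none (0 points).
  x = 4: rhs = 11, matching y values: none (0 points).
  x = 5: rhs = 8, matching y values: 10, 13 (2 points).
  x = 6: rhs = 12, matching y values: 9, 14 (2 points).
  x = 7: rhs = 6, matching y values: 11, 12 (2 points).
  x = 8: rhs = 19, matching y values: none (0 points).
  x = 9: rhs = 11, matching y values: none (0 points).
  x = 10: rhs = 11, matching y values: none (0 points).
  x = 11: rhs = 2, matching y values: 5, 18 (2 points).
  x = 12: rhs = 13, matching y values: 6, 17 (2 points).
  x = 13: rhs = 4, matching y values: 2, 21 (2 points).
  x = 14: rhs = 4, matching y values: 2, 21 (2 points).
  x = 15: rhs = 19, matching y values: none (0 points).
  x = 16: rhs = 9, matching y values: 3, 20 (2 points).
  x = 17: rhs = 3, matching y values: 7, 16 (2 points).
  x = 18: rhs = 7, matching y values: none (0 points).
  x = 19: rhs = 4, matching y values: 2, 21 (2 points).
  x = 20: rhs = 0, matching y values: 0 (1 points).
  x = 21: rhs = 1, matching y values: 1, 22 (2 points).
  x = 22: rhs = 13, matching y values: 6, 17 (2 points).
Total affine count: 27.
Full point count |E(F_23)| = 27 + 1 = 28.
Hasse bound: |28 − (23+1)| = |4| = 4 ≤ 2√23 ≈ 9.5917 ✓.


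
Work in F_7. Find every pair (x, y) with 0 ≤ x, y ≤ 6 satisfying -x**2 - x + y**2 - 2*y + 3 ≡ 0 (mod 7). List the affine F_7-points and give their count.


Affine F_7-points: {(1, 1), (2, 3), (2, 6), (4, 3), (4, 6), (5, 1)}; count = 6.

For each of the 49 pairs (x, y) ∈ F_7², evaluate f(x, y) mod 7. Record the zeros.
  x = 0: [0↦3, 1↦2, 2↦3, 3↦6, 4↦4, 5↦4, 6↦6]  zeros at y ∈ ∅
  x = 1: [0↦1, 1↦0, 2↦1, 3↦4, 4↦2, 5↦2, 6↦4]  zeros at y ∈ {1}
  x = 2: [0↦4, 1↦3, 2↦4, 3↦0, 4↦5, 5↦5, 6↦0]  zeros at y ∈ {3, 6}
  x = 3: [0↦5, 1↦4, 2↦5, 3↦1, 4↦6, 5↦6, 6↦1]  zeros at y ∈ ∅
  x = 4: [0↦4, 1↦3, 2↦4, 3↦0, 4↦5, 5↦5, 6↦0]  zeros at y ∈ {3, 6}
  x = 5: [0↦1, 1↦0, 2↦1, 3↦4, 4↦2, 5↦2, 6↦4]  zeros at y ∈ {1}
  x = 6: [0↦3, 1↦2, 2↦3, 3↦6, 4↦4, 5↦4, 6↦6]  zeros at y ∈ ∅
Collecting zeros: affine points = {(1, 1), (2, 3), (2, 6), (4, 3), (4, 6), (5, 1)}.
Total count |C(F_7)_aff| = 6.


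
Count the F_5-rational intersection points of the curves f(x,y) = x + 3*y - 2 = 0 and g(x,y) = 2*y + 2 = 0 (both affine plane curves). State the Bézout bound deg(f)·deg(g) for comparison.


Common zeros: {(0, 4)}; count = 1; Bézout bound = 1.

deg(f) = 1, deg(g) = 1, so Bézout bound = 1.
Scan x ∈ F_5. For each x, list the y ∈ F_5 with f(x, y) ≡ 0 and those with g(x, y) ≡ 0 (mod 5); the common zeros in that column are the intersection.
  x = 0: f ≡ 0 at y ∈ {4}; g ≡ 0 at y ∈ {4}; common: {4}.
  x = 1: f ≡ 0 at y ∈ {2}; g ≡ 0 at y ∈ {4}; common: ∅.
  x = 2: f ≡ 0 at y ∈ {0}; g ≡ 0 at y ∈ {4}; common: ∅.
  x = 3: f ≡ 0 at y ∈ {3}; g ≡ 0 at y ∈ {4}; common: ∅.
  x = 4: f ≡ 0 at y ∈ {1}; g ≡ 0 at y ∈ {4}; common: ∅.
Collecting: common zeros = {(0, 4)}, so the count is 1.
Comparison with the Bézout bound: 1 ≤ 1 = deg(f)·deg(g), as expected for curves with no common component (the bound is attained).


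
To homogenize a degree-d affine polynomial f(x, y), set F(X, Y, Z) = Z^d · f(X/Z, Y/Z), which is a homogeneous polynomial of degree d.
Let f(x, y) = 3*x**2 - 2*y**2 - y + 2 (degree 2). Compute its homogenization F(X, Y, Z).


F(X, Y, Z) = 3*X**2 - 2*Y**2 - Y*Z + 2*Z**2

deg(f) = 2.
Substitute x = X/Z, y = Y/Z into f, then multiply by Z^2.
  monomial 3·x^2·y^0 ↦ 3·X^2·Y^0·Z^0.
  monomial -2·x^0·y^2 ↦ -2·X^0·Y^2·Z^0.
  monomial -1·x^0·y^1 ↦ -1·X^0·Y^1·Z^1.
  monomial 2·x^0·y^0 ↦ 2·X^0·Y^0·Z^2.
Collecting: F(X, Y, Z) = 3*X**2 - 2*Y**2 - Y*Z + 2*Z**2.


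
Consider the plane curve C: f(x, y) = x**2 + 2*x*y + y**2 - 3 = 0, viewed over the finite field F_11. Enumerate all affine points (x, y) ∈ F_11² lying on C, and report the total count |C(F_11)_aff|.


Affine F_11-points: {(0, 5), (0, 6), (1, 4), (1, 5), (2, 3), (2, 4), (3, 2), (3, 3), (4, 1), (4, 2), (5, 0), (5, 1), (6, 0), (6, 10), (7, 9), (7, 10), (8, 8), (8, 9), (9, 7), (9, 8), (10, 6), (10, 7)}; count = 22.

For each of the 121 pairs (x, y) ∈ F_11², evaluate f(x, y) mod 11. Record the zeros.
  x = 0: [0↦8, 1↦9, 2↦1, 3↦6, 4↦2, 5↦0, 6↦0, 7↦2, 8↦6, 9↦1, 10↦9]  zeros at y ∈ {5, 6}
  x = 1: [0↦9, 1↦1, 2↦6, 3↦2, 4↦0, 5↦0, 6↦2, 7↦6, 8↦1, 9↦9, 10↦8]  zeros at y ∈ {4, 5}
  x = 2: [0↦1, 1↦6, 2↦2, 3↦0, 4↦0, 5↦2, 6↦6, 7↦1, 8↦9, 9↦8, 10↦9]  zeros at y ∈ {3, 4}
  x = 3: [0↦6, 1↦2, 2↦0, 3↦0, 4↦2, 5↦6, 6↦1, 7↦9, 8↦8, 9↦9, 10↦1]  zeros at y ∈ {2, 3}
  x = 4: [0↦2, 1↦0, 2↦0, 3↦2, 4↦6, 5↦1, 6↦9, 7↦8, 8↦9, 9↦1, 10↦6]  zeros at y ∈ {1, 2}
  x = 5: [0↦0, 1↦0, 2↦2, 3↦6, 4↦1, 5↦9, 6↦8, 7↦9, 8↦1, 9↦6, 10↦2]  zeros at y ∈ {0, 1}
  x = 6: [0↦0, 1↦2, 2↦6, 3↦1, 4↦9, 5↦8, 6↦9, 7↦1, 8↦6, 9↦2, 10↦0]  zeros at y ∈ {0, 10}
  x = 7: [0↦2, 1↦6, 2↦1, 3↦9, 4↦8, 5↦9, 6↦1, 7↦6, 8↦2, 9↦0, 10↦0]  zeros at y ∈ {9, 10}
  x = 8: [0↦6, 1↦1, 2↦9, 3↦8, 4↦9, 5↦1, 6↦6, 7↦2, 8↦0, 9↦0, 10↦2]  zeros at y ∈ {8, 9}
  x = 9: [0↦1, 1↦9, 2↦8, 3↦9, 4↦1, 5↦6, 6↦2, 7↦0, 8↦0, 9↦2, 10↦6]  zeros at y ∈ {7, 8}
  x = 10: [0↦9, 1↦8, 2↦9, 3↦1, 4↦6, 5↦2, 6↦0, 7↦0, 8↦2, 9↦6, 10↦1]  zeros at y ∈ {6, 7}
Collecting zeros: affine points = {(0, 5), (0, 6), (1, 4), (1, 5), (2, 3), (2, 4), (3, 2), (3, 3), (4, 1), (4, 2), (5, 0), (5, 1), (6, 0), (6, 10), (7, 9), (7, 10), (8, 8), (8, 9), (9, 7), (9, 8), (10, 6), (10, 7)}.
Total count |C(F_11)_aff| = 22.


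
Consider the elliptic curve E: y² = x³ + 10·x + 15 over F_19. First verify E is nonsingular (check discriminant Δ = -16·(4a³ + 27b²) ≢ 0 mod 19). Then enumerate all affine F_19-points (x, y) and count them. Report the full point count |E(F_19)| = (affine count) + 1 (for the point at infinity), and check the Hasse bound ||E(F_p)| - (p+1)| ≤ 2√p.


Affine points = {(1, 8), (1, 11), (2, 9), (2, 10), (4, 9), (4, 10), (5, 0), (6, 5), (6, 14), (9, 6), (9, 13), (12, 1), (12, 18), (13, 9), (13, 10), (14, 7), (14, 12), (15, 5), (15, 14), (17, 5), (17, 14), (18, 2), (18, 17)}; affine count = 23; |E(F_19)| = 24.

Discriminant check: Δ ∝ 4a³ + 27b² = 4·10³ + 27·15² = 4·1000 + 27·225 ≡ 5 (mod 19). Nonzero ⇒ E is nonsingular.
For each x ∈ F_19, compute rhs = x³ + 10·x + 15 mod 19, then count y ∈ F_19 with y² ≡ rhs.
  x = 0: rhs = 15, matching y values: none (0 points).
  x = 1: rhs = 7, matching y values: 8, 11 (2 points).
  x = 2: rhs = 5, matching y values: 9, 10 (2 points).
  x = 3: rhs = 15, matching y values: none (0 points).
  x = 4: rhs = 5, matching y values: 9, 10 (2 points).
  x = 5: rhs = 0, matching y values: 0 (1 points).
  x = 6: rhs = 6, matching y values: 5, 14 (2 points).
  x = 7: rhs = 10, matching y values: none (0 points).
  x = 8: rhs = 18, matching y values: none (0 points).
  x = 9: rhs = 17, matching y values: 6, 13 (2 points).
  x = 10: rhs = 13, matching y values: none (0 points).
  x = 11: rhs = 12, matching y values: none (0 points).
  x = 12: rhs = 1, matching y values: 1, 18 (2 points).
  x = 13: rhs = 5, matching y values: 9, 10 (2 points).
  x = 14: rhs = 11, matching y values: 7, 12 (2 points).
  x = 15: rhs = 6, matching y values: 5, 14 (2 points).
  x = 16: rhs = 15, matching y values: none (0 points).
  x = 17: rhs = 6, matching y values: 5, 14 (2 points).
  x = 18: rhs = 4, matching y values: 2, 17 (2 points).
Total affine count: 23.
Full point count |E(F_19)| = 23 + 1 = 24.
Hasse bound: |24 − (19+1)| = |4| = 4 ≤ 2√19 ≈ 8.7178 ✓.


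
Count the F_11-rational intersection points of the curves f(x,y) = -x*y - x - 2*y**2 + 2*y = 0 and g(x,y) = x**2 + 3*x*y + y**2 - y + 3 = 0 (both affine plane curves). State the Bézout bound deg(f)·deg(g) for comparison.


Common zeros: {(4, 6), (6, 2)}; count = 2; Bézout bound = 4.

deg(f) = 2, deg(g) = 2, so Bézout bound = 4.
Scan x ∈ F_11. For each x, list the y ∈ F_11 with f(x, y) ≡ 0 and those with g(x, y) ≡ 0 (mod 11); the common zeros in that column are the intersection.
  x = 0: f ≡ 0 at y ∈ {0, 1}; g ≡ 0 at y ∈ {6}; common: ∅.
  x = 1: f ≡ 0 at y ∈ {8, 9}; g ≡ 0 at y ∈ ∅; common: ∅.
  x = 2: f ≡ 0 at y ∈ ∅; g ≡ 0 at y ∈ ∅; common: ∅.
  x = 3: f ≡ 0 at y ∈ ∅; g ≡ 0 at y ∈ {5, 9}; common: ∅.
  x = 4: f ≡ 0 at y ∈ {4, 6}; g ≡ 0 at y ∈ {5, 6}; common: {6}.
  x = 5: f ≡ 0 at y ∈ ∅; g ≡ 0 at y ∈ ∅; common: ∅.
  x = 6: f ≡ 0 at y ∈ {2, 7}; g ≡ 0 at y ∈ {2, 3}; common: {2}.
  x = 7: f ≡ 0 at y ∈ ∅; g ≡ 0 at y ∈ {3, 10}; common: ∅.
  x = 8: f ≡ 0 at y ∈ {3, 5}; g ≡ 0 at y ∈ ∅; common: ∅.
  x = 9: f ≡ 0 at y ∈ ∅; g ≡ 0 at y ∈ ∅; common: ∅.
  x = 10: f ≡ 0 at y ∈ ∅; g ≡ 0 at y ∈ {2}; common: ∅.
Collecting: common zeros = {(4, 6), (6, 2)}, so the count is 2.
Comparison with the Bézout bound: 2 ≤ 4 = deg(f)·deg(g), as expected for curves with no common component (the affine F_11-count falls short of the bound because intersections may lie at infinity, over extension fields, or carry multiplicity).


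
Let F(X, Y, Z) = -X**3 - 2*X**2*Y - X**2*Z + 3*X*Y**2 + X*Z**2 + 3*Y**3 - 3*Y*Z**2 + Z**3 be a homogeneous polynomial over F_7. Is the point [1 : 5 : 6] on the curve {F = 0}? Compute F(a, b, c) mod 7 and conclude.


F(1,5,6) ≡ 5 (mod 7); P is NOT on the curve.

Evaluate F(1, 5, 6) term-by-term (mod 7).
  -X**3 ↦ -1·1·1·1 = -1
  -2*X**2*Y ↦ -2·1·5·1 = -10
  -X**2*Z ↦ -1·1·1·6 = -6
  3*X*Y**2 ↦ 3·1·25·1 = 75
  X*Z**2 ↦ 1·1·1·36 = 36
  3*Y**3 ↦ 3·1·125·1 = 375
  -3*Y*Z**2 ↦ -3·1·5·36 = -540
  Z**3 ↦ 1·1·1·216 = 216
Sum: F(1, 5, 6) = (-1) + (-10) + (-6) + (75) + (36) + (375) + (-540) + (216) = 145.
Reducing mod 7: 145 ≡ 5 (mod 7).
Since F(a, b, c) ≡ 5 ≠ 0 (mod 7), P does NOT lie on the curve.


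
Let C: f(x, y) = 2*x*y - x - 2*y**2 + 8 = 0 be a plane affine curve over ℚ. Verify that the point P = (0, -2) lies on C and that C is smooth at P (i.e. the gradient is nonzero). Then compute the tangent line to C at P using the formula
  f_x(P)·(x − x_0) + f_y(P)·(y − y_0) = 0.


Tangent line at P: -5*x + 8*y + 16 = 0.

Step 1: f(0, -2) = 0, so P lies on C.
Step 2: partial derivatives
  f_x(x, y) = 2*y - 1, f_y(x, y) = 2*x - 4*y.
  f_x(P) = -5, f_y(P) = 8 (gradient nonzero, so P is smooth).
Step 3: tangent line at P: -5·(x − 0) + 8·(y − -2) = 0.
Expanding: -5*x + 8*y + 16 = 0.


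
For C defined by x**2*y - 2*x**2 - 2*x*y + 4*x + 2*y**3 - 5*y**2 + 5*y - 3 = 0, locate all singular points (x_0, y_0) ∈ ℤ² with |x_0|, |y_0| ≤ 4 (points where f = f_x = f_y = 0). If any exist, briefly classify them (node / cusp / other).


Singular points: {(1, 1)}; classification: node.

Compute partial derivatives:
  f_x = 2*x*y - 4*x - 2*y + 4.
  f_y = x**2 - 2*x + 6*y**2 - 10*y + 5.
Scan x_0 ∈ {−4, ..., 4}. For each x_0, f_y(x_0, y) is a polynomial in y; find its integer roots y ∈ {−4, ..., 4}, then test f_x and f at those candidates.
  x = -4: f_y(-4, y) = 6*y**2 - 10*y + 29; no integer root y with |y| ≤ 4.
  x = -3: f_y(-3, y) = 6*y**2 - 10*y + 20; no integer root y with |y| ≤ 4.
  x = -2: f_y(-2, y) = 6*y**2 - 10*y + 13; no integer root y with |y| ≤ 4.
  x = -1: f_y(-1, y) = 6*y**2 - 10*y + 8; no integer root y with |y| ≤ 4.
  x = 0: f_y(0, y) = 6*y**2 - 10*y + 5; no integer root y with |y| ≤ 4.
  x = 1: f_y(1, y) = 6*y**2 - 10*y + 4; vanishes at y ∈ {1}. (1, 1): f_x = 0, f = 0 — SINGULAR.
  x = 2: f_y(2, y) = 6*y**2 - 10*y + 5; no integer root y with |y| ≤ 4.
  x = 3: f_y(3, y) = 6*y**2 - 10*y + 8; no integer root y with |y| ≤ 4.
  x = 4: f_y(4, y) = 6*y**2 - 10*y + 13; no integer root y with |y| ≤ 4.
Only singular point on the grid: (1, 1).
Classify: substitute x = 1 + u, y = 1 + v and expand: f = u**2*v - u**2 + 2*v**3 + v**2.
No constant or linear terms (consistent with a singular point). Quadratic part: -u**2 + v**2. Cubic part: u**2*v + 2*v**3.
The quadratic part v**2 - u**2 = (v − u)(v + u) splits into two distinct linear factors, so there are two distinct tangent lines y − 1 = ±(x − 1) — this is a node (ordinary double point).
Classification: node.


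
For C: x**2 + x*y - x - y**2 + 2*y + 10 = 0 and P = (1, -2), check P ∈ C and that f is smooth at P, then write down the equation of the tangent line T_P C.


Tangent line at P: -x + 7*y + 15 = 0.

Step 1: f(1, -2) = 0, so P lies on C.
Step 2: partial derivatives
  f_x(x, y) = 2*x + y - 1, f_y(x, y) = x - 2*y + 2.
  f_x(P) = -1, f_y(P) = 7 (gradient nonzero, so P is smooth).
Step 3: tangent line at P: -1·(x − 1) + 7·(y − -2) = 0.
Expanding: -x + 7*y + 15 = 0.


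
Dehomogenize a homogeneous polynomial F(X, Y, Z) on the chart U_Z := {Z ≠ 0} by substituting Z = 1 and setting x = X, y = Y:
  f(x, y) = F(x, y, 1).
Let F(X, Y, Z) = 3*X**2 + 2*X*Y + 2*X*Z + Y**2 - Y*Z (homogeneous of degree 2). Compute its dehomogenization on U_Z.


f(x, y) = 3*x**2 + 2*x*y + 2*x + y**2 - y

On U_Z we set Z = 1. Each monomial c·X^i·Y^j·Z^k in F becomes c·x^i·y^j·1^k = c·x^i·y^j.
Substituting Z = 1: F(X, Y, 1) = 3*x**2 + 2*x*y + 2*x + y**2 - y.
Note: deg(f) ≤ deg(F) = 2; strict inequality happens when F is divisible by Z (lost terms).


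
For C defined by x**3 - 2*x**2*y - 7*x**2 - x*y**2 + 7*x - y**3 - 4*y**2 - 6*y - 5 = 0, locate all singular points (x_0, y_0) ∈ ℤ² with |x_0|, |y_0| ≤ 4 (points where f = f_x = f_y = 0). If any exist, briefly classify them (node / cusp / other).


Singular points: {(1, -2)}; classification: cusp.

Compute partial derivatives:
  f_x = 3*x**2 - 4*x*y - 14*x - y**2 + 7.
  f_y = -2*x**2 - 2*x*y - 3*y**2 - 8*y - 6.
Scan x_0 ∈ {−4, ..., 4}. For each x_0, f_y(x_0, y) is a polynomial in y; find its integer roots y ∈ {−4, ..., 4}, then test f_x and f at those candidates.
  x = -4: f_y(-4, y) = -3*y**2 - 38; no integer root y with |y| ≤ 4.
  x = -3: f_y(-3, y) = -3*y**2 - 2*y - 24; no integer root y with |y| ≤ 4.
  x = -2: f_y(-2, y) = -3*y**2 - 4*y - 14; no integer root y with |y| ≤ 4.
  x = -1: f_y(-1, y) = -3*y**2 - 6*y - 8; no integer root y with |y| ≤ 4.
  x = 0: f_y(0, y) = -3*y**2 - 8*y - 6; no integer root y with |y| ≤ 4.
  x = 1: f_y(1, y) = -3*y**2 - 10*y - 8; vanishes at y ∈ {-2}. (1, -2): f_x = 0, f = 0 — SINGULAR.
  x = 2: f_y(2, y) = -3*y**2 - 12*y - 14; no integer root y with |y| ≤ 4.
  x = 3: f_y(3, y) = -3*y**2 - 14*y - 24; no integer root y with |y| ≤ 4.
  x = 4: f_y(4, y) = -3*y**2 - 16*y - 38; no integer root y with |y| ≤ 4.
Only singular point on the grid: (1, -2).
Classify: substitute x = 1 + u, y = -2 + v and expand: f = u**3 - 2*u**2*v - u*v**2 - v**3 + v**2.
No constant or linear terms (consistent with a singular point). Quadratic part: v**2. Cubic part: u**3 - 2*u**2*v - u*v**2 - v**3.
The quadratic part v**2 is a perfect square, so there is a single (double) tangent line v = 0, i.e. y = -2. Restricting the cubic part to that line (v = 0) leaves u**3 ≠ 0, so f is not divisible by v and the branch is v² ≈ -u**3 to lowest order — this is a cusp.
Classification: cusp.


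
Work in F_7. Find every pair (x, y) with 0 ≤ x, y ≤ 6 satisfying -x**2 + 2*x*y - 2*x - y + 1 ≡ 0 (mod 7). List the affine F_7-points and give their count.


Affine F_7-points: {(0, 1), (1, 2), (2, 0), (3, 0), (5, 3), (6, 3)}; count = 6.

For each of the 49 pairs (x, y) ∈ F_7², evaluate f(x, y) mod 7. Record the zeros.
  x = 0: [0↦1, 1↦0, 2↦6, 3↦5, 4↦4, 5↦3, 6↦2]  zeros at y ∈ {1}
  x = 1: [0↦5, 1↦6, 2↦0, 3↦1, 4↦2, 5↦3, 6↦4]  zeros at y ∈ {2}
  x = 2: [0↦0, 1↦3, 2↦6, 3↦2, 4↦5, 5↦1, 6↦4]  zeros at y ∈ {0}
  x = 3: [0↦0, 1↦5, 2↦3, 3↦1, 4↦6, 5↦4, 6↦2]  zeros at y ∈ {0}
  x = 4: [0↦5, 1↦5, 2↦5, 3↦5, 4↦5, 5↦5, 6↦5]  zeros at y ∈ ∅
  x = 5: [0↦1, 1↦3, 2↦5, 3↦0, 4↦2, 5↦4, 6↦6]  zeros at y ∈ {3}
  x = 6: [0↦2, 1↦6, 2↦3, 3↦0, 4↦4, 5↦1, 6↦5]  zeros at y ∈ {3}
Collecting zeros: affine points = {(0, 1), (1, 2), (2, 0), (3, 0), (5, 3), (6, 3)}.
Total count |C(F_7)_aff| = 6.
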